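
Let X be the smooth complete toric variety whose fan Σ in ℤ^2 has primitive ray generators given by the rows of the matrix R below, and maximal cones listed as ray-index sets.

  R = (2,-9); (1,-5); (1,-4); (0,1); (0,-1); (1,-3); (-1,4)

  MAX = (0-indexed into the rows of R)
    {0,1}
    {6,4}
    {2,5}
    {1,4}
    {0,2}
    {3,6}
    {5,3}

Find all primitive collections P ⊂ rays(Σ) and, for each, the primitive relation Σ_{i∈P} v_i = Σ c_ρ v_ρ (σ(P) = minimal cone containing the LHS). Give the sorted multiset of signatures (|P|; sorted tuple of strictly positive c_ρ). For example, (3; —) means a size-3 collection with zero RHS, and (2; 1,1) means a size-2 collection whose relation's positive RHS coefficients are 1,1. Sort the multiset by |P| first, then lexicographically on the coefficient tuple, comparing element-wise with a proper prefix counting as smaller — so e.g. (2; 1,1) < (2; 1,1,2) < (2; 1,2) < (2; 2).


The 14 primitive collections of Σ (r=7, n=2):

  {2,6}:  v_{2} + v_{6} = 0 — sig = (2; —)
  {3,4}:  v_{3} + v_{4} = 0 — sig = (2; —)
  {0,6}:  v_{0} + v_{6} = v_{1} — sig = (2; 1)
  {1,2}:  v_{1} + v_{2} = v_{0} — sig = (2; 1)
  {1,3}:  v_{1} + v_{3} = v_{2} — sig = (2; 1)
  {1,6}:  v_{1} + v_{6} = v_{4} — sig = (2; 1)
  {2,3}:  v_{2} + v_{3} = v_{5} — sig = (2; 1)
  {2,4}:  v_{2} + v_{4} = v_{1} — sig = (2; 1)
  {4,5}:  v_{4} + v_{5} = v_{2} — sig = (2; 1)
  {5,6}:  v_{5} + v_{6} = v_{3} — sig = (2; 1)
  {0,3}:  v_{0} + v_{3} = 2·v_{2} — sig = (2; 2)
  {0,4}:  v_{0} + v_{4} = 2·v_{1} — sig = (2; 2)
  {1,5}:  v_{1} + v_{5} = 2·v_{2} — sig = (2; 2)
  {0,5}:  v_{0} + v_{5} = 3·v_{2} — sig = (2; 3)

Sorted signature multiset PRS(X):
{ (2; —) ×2,  (2; 1) ×8,  (2; 2) ×3,  (2; 3) }


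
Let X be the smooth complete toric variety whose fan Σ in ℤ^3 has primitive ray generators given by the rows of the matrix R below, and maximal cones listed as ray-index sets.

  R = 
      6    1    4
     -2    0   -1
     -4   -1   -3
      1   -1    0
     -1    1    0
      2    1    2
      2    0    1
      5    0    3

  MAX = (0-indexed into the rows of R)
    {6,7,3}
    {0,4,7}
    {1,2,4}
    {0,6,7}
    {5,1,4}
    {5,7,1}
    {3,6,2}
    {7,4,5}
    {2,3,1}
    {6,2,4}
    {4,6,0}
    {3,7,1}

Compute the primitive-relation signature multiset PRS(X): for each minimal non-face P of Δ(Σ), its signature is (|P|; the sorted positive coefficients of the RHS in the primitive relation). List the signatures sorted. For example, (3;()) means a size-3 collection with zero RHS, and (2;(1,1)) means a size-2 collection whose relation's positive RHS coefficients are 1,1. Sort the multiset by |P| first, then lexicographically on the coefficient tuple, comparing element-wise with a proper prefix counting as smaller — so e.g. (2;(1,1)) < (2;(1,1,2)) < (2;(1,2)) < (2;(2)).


Σ has 12 primitive collections:

  P={1,6}:  v_{1} + v_{6} = 0  ⇒ sig = (2;())
  P={3,4}:  v_{3} + v_{4} = 0  ⇒ sig = (2;())
  P={0,2}:  v_{0} + v_{2} = v_{6}  ⇒ sig = (2;(1))
  P={2,5}:  v_{2} + v_{5} = v_{1}  ⇒ sig = (2;(1))
  P={2,7}:  v_{2} + v_{7} = v_{3}  ⇒ sig = (2;(1))
  P={0,1}:  v_{0} + v_{1} = v_{4} + v_{7}  ⇒ sig = (2;(1,1))
  P={0,3}:  v_{0} + v_{3} = v_{6} + v_{7}  ⇒ sig = (2;(1,1))
  P={3,5}:  v_{3} + v_{5} = v_{1} + v_{7}  ⇒ sig = (2;(1,1))
  P={5,6}:  v_{5} + v_{6} = v_{4} + v_{7}  ⇒ sig = (2;(1,1))
  P={0,5}:  v_{0} + v_{5} = 2·v_{4} + 2·v_{7}  ⇒ sig = (2;(2,2))
  P={1,4,7}:  v_{1} + v_{4} + v_{7} = v_{5}  ⇒ sig = (3;(1))
  P={4,6,7}:  v_{4} + v_{6} + v_{7} = v_{0}  ⇒ sig = (3;(1))

Sorted signature multiset PRS(X):
    (2;())
    (2;())
    (2;(1))
    (2;(1))
    (2;(1))
    (2;(1,1))
    (2;(1,1))
    (2;(1,1))
    (2;(1,1))
    (2;(2,2))
    (3;(1))
    (3;(1))


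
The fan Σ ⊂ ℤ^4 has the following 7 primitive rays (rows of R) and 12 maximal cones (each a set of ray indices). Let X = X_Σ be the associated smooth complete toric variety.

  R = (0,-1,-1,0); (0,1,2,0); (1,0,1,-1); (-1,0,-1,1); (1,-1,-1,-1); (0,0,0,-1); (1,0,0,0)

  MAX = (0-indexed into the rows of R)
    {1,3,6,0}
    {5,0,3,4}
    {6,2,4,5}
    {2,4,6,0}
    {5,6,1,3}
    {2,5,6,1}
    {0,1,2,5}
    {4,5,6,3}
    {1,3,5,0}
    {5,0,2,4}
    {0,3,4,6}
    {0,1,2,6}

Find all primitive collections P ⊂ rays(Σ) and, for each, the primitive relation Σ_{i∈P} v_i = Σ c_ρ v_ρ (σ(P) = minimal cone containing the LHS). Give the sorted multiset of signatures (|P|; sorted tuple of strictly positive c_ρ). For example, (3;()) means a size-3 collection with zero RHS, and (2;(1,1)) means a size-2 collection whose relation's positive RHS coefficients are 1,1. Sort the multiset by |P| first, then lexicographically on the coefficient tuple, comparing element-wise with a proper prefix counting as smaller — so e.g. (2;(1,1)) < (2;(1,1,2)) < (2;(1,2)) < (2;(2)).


3 minimal non-faces of Δ(Σ) (on 7 rays):

  • {2,3}:  v_{2} + v_{3} = 0  →  sig = (2;())
  • {1,4}:  v_{1} + v_{4} = v_{2}  →  sig = (2;(1))
  • {0,5,6}:  v_{0} + v_{5} + v_{6} = v_{4}  →  sig = (3;(1))

so the primitive-relation signature multiset is
[(2;()), (2;(1)), (3;(1))]


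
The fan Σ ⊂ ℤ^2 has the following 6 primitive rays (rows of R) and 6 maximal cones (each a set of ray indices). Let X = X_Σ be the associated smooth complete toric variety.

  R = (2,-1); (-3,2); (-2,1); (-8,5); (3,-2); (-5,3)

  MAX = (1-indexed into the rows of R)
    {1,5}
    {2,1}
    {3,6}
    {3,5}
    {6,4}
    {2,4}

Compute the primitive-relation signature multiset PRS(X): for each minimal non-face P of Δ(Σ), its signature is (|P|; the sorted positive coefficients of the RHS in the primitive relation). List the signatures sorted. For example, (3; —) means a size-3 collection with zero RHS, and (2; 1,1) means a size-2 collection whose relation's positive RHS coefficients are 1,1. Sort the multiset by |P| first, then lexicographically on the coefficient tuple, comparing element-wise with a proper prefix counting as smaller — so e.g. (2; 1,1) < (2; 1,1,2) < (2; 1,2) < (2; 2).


9 collections generate NE(X_Σ); each relation:

  {1,3}:  v_{1} + v_{3} = 0  ⟹  sig = (2; —)
  {2,5}:  v_{2} + v_{5} = 0  ⟹  sig = (2; —)
  {1,6}:  v_{1} + v_{6} = v_{2}  ⟹  sig = (2; 1)
  {2,3}:  v_{2} + v_{3} = v_{6}  ⟹  sig = (2; 1)
  {2,6}:  v_{2} + v_{6} = v_{4}  ⟹  sig = (2; 1)
  {4,5}:  v_{4} + v_{5} = v_{6}  ⟹  sig = (2; 1)
  {5,6}:  v_{5} + v_{6} = v_{3}  ⟹  sig = (2; 1)
  {1,4}:  v_{1} + v_{4} = 2·v_{2}  ⟹  sig = (2; 2)
  {3,4}:  v_{3} + v_{4} = 2·v_{6}  ⟹  sig = (2; 2)

Signatures (|P|; sorted positive RHS coefficients), sorted:
[(2; —), (2; —), (2; 1), (2; 1), (2; 1), (2; 1), (2; 1), (2; 2), (2; 2)]


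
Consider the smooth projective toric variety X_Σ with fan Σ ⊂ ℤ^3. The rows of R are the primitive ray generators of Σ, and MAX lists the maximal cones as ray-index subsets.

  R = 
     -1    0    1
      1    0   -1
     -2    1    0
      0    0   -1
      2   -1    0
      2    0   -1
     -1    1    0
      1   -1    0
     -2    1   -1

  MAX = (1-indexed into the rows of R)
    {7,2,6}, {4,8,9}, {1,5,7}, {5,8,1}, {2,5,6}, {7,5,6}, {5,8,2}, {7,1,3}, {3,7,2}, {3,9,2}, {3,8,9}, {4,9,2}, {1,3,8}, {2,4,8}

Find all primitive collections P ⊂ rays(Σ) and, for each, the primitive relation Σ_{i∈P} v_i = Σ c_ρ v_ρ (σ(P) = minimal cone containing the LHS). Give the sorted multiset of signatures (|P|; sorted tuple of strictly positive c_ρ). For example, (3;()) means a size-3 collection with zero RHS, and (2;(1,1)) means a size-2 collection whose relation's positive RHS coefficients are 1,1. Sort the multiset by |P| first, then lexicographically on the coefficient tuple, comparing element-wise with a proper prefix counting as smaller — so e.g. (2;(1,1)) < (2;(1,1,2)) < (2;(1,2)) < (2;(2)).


18 collections generate NE(X_Σ); each relation:

  P={1,2}:  v_{1} + v_{2} = 0  so sig = (2;())
  P={3,5}:  v_{3} + v_{5} = 0  so sig = (2;())
  P={7,8}:  v_{7} + v_{8} = 0  so sig = (2;())
  P={3,4}:  v_{3} + v_{4} = v_{9}  so sig = (2;(1))
  P={5,9}:  v_{5} + v_{9} = v_{4}  so sig = (2;(1))
  P={1,4}:  v_{1} + v_{4} = v_{3} + v_{8}  so sig = (2;(1,1))
  P={1,6}:  v_{1} + v_{6} = v_{5} + v_{7}  so sig = (2;(1,1))
  P={3,6}:  v_{3} + v_{6} = v_{2} + v_{7}  so sig = (2;(1,1))
  P={4,5}:  v_{4} + v_{5} = v_{2} + v_{8}  so sig = (2;(1,1))
  P={4,7}:  v_{4} + v_{7} = v_{2} + v_{3}  so sig = (2;(1,1))
  P={6,8}:  v_{6} + v_{8} = v_{2} + v_{5}  so sig = (2;(1,1))
  P={1,9}:  v_{1} + v_{9} = 2·v_{3} + v_{8}  so sig = (2;(1,2))
  P={6,9}:  v_{6} + v_{9} = 2·v_{2} + v_{3}  so sig = (2;(1,2))
  P={7,9}:  v_{7} + v_{9} = v_{2} + 2·v_{3}  so sig = (2;(1,2))
  P={4,6}:  v_{4} + v_{6} = 2·v_{2}  so sig = (2;(2))
  P={2,3,8}:  v_{2} + v_{3} + v_{8} = v_{4}  so sig = (3;(1))
  P={2,5,7}:  v_{2} + v_{5} + v_{7} = v_{6}  so sig = (3;(1))
  P={2,8,9}:  v_{2} + v_{8} + v_{9} = 2·v_{4}  so sig = (3;(2))

Signatures (|P|; sorted positive RHS coefficients), sorted:
{ (2;()) ×3,  (2;(1)) ×2,  (2;(1,1)) ×6,  (2;(1,2)) ×3,  (2;(2)),  (3;(1)) ×2,  (3;(2)) }


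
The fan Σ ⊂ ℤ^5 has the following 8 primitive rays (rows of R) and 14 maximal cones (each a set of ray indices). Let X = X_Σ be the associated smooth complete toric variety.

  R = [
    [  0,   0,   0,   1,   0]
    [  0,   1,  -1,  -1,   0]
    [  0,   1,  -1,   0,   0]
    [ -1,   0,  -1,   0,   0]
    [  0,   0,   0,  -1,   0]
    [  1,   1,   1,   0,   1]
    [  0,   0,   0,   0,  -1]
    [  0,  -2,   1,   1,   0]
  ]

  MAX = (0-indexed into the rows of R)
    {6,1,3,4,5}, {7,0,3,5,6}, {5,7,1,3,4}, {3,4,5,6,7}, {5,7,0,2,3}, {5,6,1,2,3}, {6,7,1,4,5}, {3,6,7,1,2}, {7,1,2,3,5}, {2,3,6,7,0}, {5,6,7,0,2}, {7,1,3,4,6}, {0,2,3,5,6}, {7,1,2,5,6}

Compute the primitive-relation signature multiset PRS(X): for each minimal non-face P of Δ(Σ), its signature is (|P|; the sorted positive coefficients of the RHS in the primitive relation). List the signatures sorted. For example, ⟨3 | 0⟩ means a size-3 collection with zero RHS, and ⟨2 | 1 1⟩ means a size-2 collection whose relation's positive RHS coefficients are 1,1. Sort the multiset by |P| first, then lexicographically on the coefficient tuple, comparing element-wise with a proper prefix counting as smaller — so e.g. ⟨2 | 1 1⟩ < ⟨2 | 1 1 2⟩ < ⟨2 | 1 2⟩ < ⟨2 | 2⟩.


5 minimal non-faces of Δ(Σ) (on 8 rays):

  P={0,4}:  v_{0} + v_{4} = 0  so sig = ⟨2 | 0⟩
  P={0,1}:  v_{0} + v_{1} = v_{2}  so sig = ⟨2 | 1⟩
  P={2,4}:  v_{2} + v_{4} = v_{1}  so sig = ⟨2 | 1⟩
  P={1,3,5,6,7}:  v_{1} + v_{3} + v_{5} + v_{6} + v_{7} = 0  so sig = ⟨5 | 0⟩
  P={2,3,5,6,7}:  v_{2} + v_{3} + v_{5} + v_{6} + v_{7} = v_{0}  so sig = ⟨5 | 1⟩

Sorted signature multiset PRS(X):
[⟨2 | 0⟩, ⟨2 | 1⟩, ⟨2 | 1⟩, ⟨5 | 0⟩, ⟨5 | 1⟩]


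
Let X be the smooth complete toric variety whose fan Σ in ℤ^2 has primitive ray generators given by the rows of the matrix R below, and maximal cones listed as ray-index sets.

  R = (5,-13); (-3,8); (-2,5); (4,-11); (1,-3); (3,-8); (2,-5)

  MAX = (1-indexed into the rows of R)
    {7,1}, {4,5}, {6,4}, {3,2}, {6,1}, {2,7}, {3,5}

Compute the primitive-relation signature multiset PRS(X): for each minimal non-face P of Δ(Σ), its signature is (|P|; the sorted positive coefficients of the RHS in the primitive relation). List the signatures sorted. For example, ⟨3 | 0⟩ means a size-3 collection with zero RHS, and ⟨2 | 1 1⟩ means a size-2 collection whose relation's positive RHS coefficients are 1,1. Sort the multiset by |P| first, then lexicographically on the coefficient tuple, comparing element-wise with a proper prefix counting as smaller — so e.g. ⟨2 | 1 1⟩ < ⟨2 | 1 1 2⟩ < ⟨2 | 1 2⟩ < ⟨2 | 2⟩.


The 14 primitive collections of Σ (r=7, n=2):

  P = {2,6}:  v_{2} + v_{6} = 0 ; sig = ⟨2 | 0⟩
  P = {3,7}:  v_{3} + v_{7} = 0 ; sig = ⟨2 | 0⟩
  P = {1,2}:  v_{1} + v_{2} = v_{7} ; sig = ⟨2 | 1⟩
  P = {1,3}:  v_{1} + v_{3} = v_{6} ; sig = ⟨2 | 1⟩
  P = {2,4}:  v_{2} + v_{4} = v_{5} ; sig = ⟨2 | 1⟩
  P = {2,5}:  v_{2} + v_{5} = v_{3} ; sig = ⟨2 | 1⟩
  P = {3,6}:  v_{3} + v_{6} = v_{5} ; sig = ⟨2 | 1⟩
  P = {5,6}:  v_{5} + v_{6} = v_{4} ; sig = ⟨2 | 1⟩
  P = {5,7}:  v_{5} + v_{7} = v_{6} ; sig = ⟨2 | 1⟩
  P = {6,7}:  v_{6} + v_{7} = v_{1} ; sig = ⟨2 | 1⟩
  P = {1,5}:  v_{1} + v_{5} = 2·v_{6} ; sig = ⟨2 | 2⟩
  P = {3,4}:  v_{3} + v_{4} = 2·v_{5} ; sig = ⟨2 | 2⟩
  P = {4,7}:  v_{4} + v_{7} = 2·v_{6} ; sig = ⟨2 | 2⟩
  P = {1,4}:  v_{1} + v_{4} = 3·v_{6} ; sig = ⟨2 | 3⟩

Sorted signature multiset PRS(X):
    ⟨2 | 0⟩
    ⟨2 | 0⟩
    ⟨2 | 1⟩
    ⟨2 | 1⟩
    ⟨2 | 1⟩
    ⟨2 | 1⟩
    ⟨2 | 1⟩
    ⟨2 | 1⟩
    ⟨2 | 1⟩
    ⟨2 | 1⟩
    ⟨2 | 2⟩
    ⟨2 | 2⟩
    ⟨2 | 2⟩
    ⟨2 | 3⟩


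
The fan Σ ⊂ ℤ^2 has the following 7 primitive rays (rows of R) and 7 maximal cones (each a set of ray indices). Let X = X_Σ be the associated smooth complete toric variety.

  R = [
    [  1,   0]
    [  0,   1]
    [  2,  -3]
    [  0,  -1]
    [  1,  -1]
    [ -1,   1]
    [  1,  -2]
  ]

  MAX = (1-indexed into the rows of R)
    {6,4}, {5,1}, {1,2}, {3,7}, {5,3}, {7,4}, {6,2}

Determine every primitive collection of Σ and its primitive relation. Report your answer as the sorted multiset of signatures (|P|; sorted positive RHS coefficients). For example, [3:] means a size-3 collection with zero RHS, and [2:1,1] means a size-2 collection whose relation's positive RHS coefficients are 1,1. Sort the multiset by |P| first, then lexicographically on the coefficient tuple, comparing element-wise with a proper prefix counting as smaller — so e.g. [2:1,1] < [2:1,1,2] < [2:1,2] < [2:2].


14 collections generate NE(X_Σ); each relation:

  {2,4}:  v_{2} + v_{4} = 0  →  sig = [2:]
  {5,6}:  v_{5} + v_{6} = 0  →  sig = [2:]
  {1,4}:  v_{1} + v_{4} = v_{5}  →  sig = [2:1]
  {1,6}:  v_{1} + v_{6} = v_{2}  →  sig = [2:1]
  {2,5}:  v_{2} + v_{5} = v_{1}  →  sig = [2:1]
  {2,7}:  v_{2} + v_{7} = v_{5}  →  sig = [2:1]
  {3,6}:  v_{3} + v_{6} = v_{7}  →  sig = [2:1]
  {4,5}:  v_{4} + v_{5} = v_{7}  →  sig = [2:1]
  {5,7}:  v_{5} + v_{7} = v_{3}  →  sig = [2:1]
  {6,7}:  v_{6} + v_{7} = v_{4}  →  sig = [2:1]
  {1,7}:  v_{1} + v_{7} = 2·v_{5}  →  sig = [2:2]
  {2,3}:  v_{2} + v_{3} = 2·v_{5}  →  sig = [2:2]
  {3,4}:  v_{3} + v_{4} = 2·v_{7}  →  sig = [2:2]
  {1,3}:  v_{1} + v_{3} = 3·v_{5}  →  sig = [2:3]

Sorted signature multiset PRS(X):
[[2:], [2:], [2:1], [2:1], [2:1], [2:1], [2:1], [2:1], [2:1], [2:1], [2:2], [2:2], [2:2], [2:3]]


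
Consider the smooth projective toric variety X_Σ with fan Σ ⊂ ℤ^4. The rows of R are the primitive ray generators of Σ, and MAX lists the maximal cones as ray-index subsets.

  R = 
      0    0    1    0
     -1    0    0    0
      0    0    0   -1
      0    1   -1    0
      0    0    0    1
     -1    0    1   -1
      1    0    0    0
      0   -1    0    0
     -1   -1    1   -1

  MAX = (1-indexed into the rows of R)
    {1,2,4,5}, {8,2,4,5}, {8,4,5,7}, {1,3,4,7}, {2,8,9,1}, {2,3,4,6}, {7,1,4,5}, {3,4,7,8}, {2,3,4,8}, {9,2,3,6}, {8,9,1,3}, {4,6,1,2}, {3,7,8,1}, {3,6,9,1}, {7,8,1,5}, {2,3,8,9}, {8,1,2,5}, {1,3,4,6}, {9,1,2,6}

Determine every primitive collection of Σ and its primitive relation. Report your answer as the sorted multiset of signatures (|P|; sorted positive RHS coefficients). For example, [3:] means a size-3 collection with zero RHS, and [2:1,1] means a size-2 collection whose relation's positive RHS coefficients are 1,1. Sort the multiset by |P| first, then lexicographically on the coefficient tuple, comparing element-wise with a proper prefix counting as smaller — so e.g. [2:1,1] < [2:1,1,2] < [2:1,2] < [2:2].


10 collections generate NE(X_Σ); each relation:

  • {2,7}:  v_{2} + v_{7} = 0  ⟹  sig = [2:]
  • {3,5}:  v_{3} + v_{5} = 0  ⟹  sig = [2:]
  • {6,8}:  v_{6} + v_{8} = v_{9}  ⟹  sig = [2:1]
  • {4,9}:  v_{4} + v_{9} = v_{2} + v_{3}  ⟹  sig = [2:1,1]
  • {5,6}:  v_{5} + v_{6} = v_{1} + v_{2}  ⟹  sig = [2:1,1]
  • {6,7}:  v_{6} + v_{7} = v_{1} + v_{3}  ⟹  sig = [2:1,1]
  • {5,9}:  v_{5} + v_{9} = v_{1} + v_{2} + v_{8}  ⟹  sig = [2:1,1,1]
  • {7,9}:  v_{7} + v_{9} = v_{1} + v_{3} + v_{8}  ⟹  sig = [2:1,1,1]
  • {1,4,8}:  v_{1} + v_{4} + v_{8} = 0  ⟹  sig = [3:]
  • {1,2,3}:  v_{1} + v_{2} + v_{3} = v_{6}  ⟹  sig = [3:1]

so the primitive-relation signature multiset is
[[2:], [2:], [2:1], [2:1,1], [2:1,1], [2:1,1], [2:1,1,1], [2:1,1,1], [3:], [3:1]]


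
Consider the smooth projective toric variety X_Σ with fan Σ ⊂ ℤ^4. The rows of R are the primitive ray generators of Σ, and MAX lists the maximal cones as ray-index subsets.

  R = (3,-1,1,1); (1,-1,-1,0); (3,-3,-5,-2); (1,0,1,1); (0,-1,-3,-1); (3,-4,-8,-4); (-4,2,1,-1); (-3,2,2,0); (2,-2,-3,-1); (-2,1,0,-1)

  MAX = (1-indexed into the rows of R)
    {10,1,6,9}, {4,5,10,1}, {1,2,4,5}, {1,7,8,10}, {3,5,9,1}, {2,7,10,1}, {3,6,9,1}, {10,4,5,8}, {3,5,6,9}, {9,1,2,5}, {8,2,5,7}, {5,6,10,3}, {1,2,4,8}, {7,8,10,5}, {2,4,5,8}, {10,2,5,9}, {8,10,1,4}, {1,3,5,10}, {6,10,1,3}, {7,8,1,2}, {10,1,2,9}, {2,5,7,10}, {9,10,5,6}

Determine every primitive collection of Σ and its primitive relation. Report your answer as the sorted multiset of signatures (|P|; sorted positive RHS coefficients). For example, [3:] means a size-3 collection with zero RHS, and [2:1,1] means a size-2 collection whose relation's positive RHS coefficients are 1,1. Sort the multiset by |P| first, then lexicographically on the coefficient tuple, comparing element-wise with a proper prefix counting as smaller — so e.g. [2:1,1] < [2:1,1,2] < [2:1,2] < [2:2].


Minimal non-faces — 20 found among 10 rays, 23 max cones:

  P={4,7}:  v_{4} + v_{7} = v_{8}  ⇒ sig = [2:1]
  P={3,8}:  v_{3} + v_{8} = v_{9} + v_{10}  ⇒ sig = [2:1,1]
  P={4,9}:  v_{4} + v_{9} = v_{1} + v_{5}  ⇒ sig = [2:1,1]
  P={8,9}:  v_{8} + v_{9} = v_{2} + v_{10}  ⇒ sig = [2:1,1]
  P={4,6}:  v_{4} + v_{6} = v_{1} + v_{3} + v_{5} + v_{10}  ⇒ sig = [2:1,1,1,1]
  P={3,7}:  v_{3} + v_{7} = v_{2} + v_{9} + 2·v_{10}  ⇒ sig = [2:1,1,2]
  P={3,4}:  v_{3} + v_{4} = 2·v_{1} + 2·v_{5} + v_{10}  ⇒ sig = [2:1,2,2]
  P={6,7}:  v_{6} + v_{7} = v_{2} + 2·v_{9} + 3·v_{10}  ⇒ sig = [2:1,2,3]
  P={2,6}:  v_{2} + v_{6} = 3·v_{9} + v_{10}  ⇒ sig = [2:1,3]
  P={2,3}:  v_{2} + v_{3} = 2·v_{9}  ⇒ sig = [2:2]
  P={6,8}:  v_{6} + v_{8} = 2·v_{9} + 2·v_{10}  ⇒ sig = [2:2,2]
  P={7,9}:  v_{7} + v_{9} = 2·v_{2} + 2·v_{10}  ⇒ sig = [2:2,2]
  P={1,5,8}:  v_{1} + v_{5} + v_{8} = 0  ⇒ sig = [3:]
  P={2,4,10}:  v_{2} + v_{4} + v_{10} = 0  ⇒ sig = [3:]
  P={2,8,10}:  v_{2} + v_{8} + v_{10} = v_{7}  ⇒ sig = [3:1]
  P={3,9,10}:  v_{3} + v_{9} + v_{10} = v_{6}  ⇒ sig = [3:1]
  P={1,5,7}:  v_{1} + v_{5} + v_{7} = v_{2} + v_{10}  ⇒ sig = [3:1,1]
  P={1,5,6}:  v_{1} + v_{5} + v_{6} = 2·v_{3}  ⇒ sig = [3:2]
  P={1,2,5,10}:  v_{1} + v_{2} + v_{5} + v_{10} = v_{9}  ⇒ sig = [4:1]
  P={1,5,9,10}:  v_{1} + v_{5} + v_{9} + v_{10} = v_{3}  ⇒ sig = [4:1]

so the primitive-relation signature multiset is
[[2:1], [2:1,1], [2:1,1], [2:1,1], [2:1,1,1,1], [2:1,1,2], [2:1,2,2], [2:1,2,3], [2:1,3], [2:2], [2:2,2], [2:2,2], [3:], [3:], [3:1], [3:1], [3:1,1], [3:2], [4:1], [4:1]]


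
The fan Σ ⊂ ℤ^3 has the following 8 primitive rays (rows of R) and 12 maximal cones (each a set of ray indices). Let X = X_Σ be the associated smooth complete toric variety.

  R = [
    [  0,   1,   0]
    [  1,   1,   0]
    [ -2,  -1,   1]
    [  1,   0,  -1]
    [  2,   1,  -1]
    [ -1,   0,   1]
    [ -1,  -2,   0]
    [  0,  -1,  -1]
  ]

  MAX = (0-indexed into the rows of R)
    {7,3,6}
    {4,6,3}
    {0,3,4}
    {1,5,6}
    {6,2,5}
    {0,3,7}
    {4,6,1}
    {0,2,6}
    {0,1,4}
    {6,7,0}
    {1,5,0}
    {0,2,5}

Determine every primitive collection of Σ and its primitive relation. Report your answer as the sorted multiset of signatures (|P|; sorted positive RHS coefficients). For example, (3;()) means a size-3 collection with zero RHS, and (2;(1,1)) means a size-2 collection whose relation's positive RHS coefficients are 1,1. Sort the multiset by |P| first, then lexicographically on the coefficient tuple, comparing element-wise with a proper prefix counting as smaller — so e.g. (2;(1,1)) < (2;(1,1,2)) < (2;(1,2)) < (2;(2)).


14 minimal non-faces of Δ(Σ) (on 8 rays):

  P = {2,4}:  v_{2} + v_{4} = 0  ⇒ sig = (2;())
  P = {3,5}:  v_{3} + v_{5} = 0  ⇒ sig = (2;())
  P = {1,2}:  v_{1} + v_{2} = v_{5}  ⇒ sig = (2;(1))
  P = {1,3}:  v_{1} + v_{3} = v_{4}  ⇒ sig = (2;(1))
  P = {1,7}:  v_{1} + v_{7} = v_{3}  ⇒ sig = (2;(1))
  P = {4,5}:  v_{4} + v_{5} = v_{1}  ⇒ sig = (2;(1))
  P = {2,3}:  v_{2} + v_{3} = v_{0} + v_{6}  ⇒ sig = (2;(1,1))
  P = {5,7}:  v_{5} + v_{7} = v_{0} + v_{6}  ⇒ sig = (2;(1,1))
  P = {4,7}:  v_{4} + v_{7} = 2·v_{3}  ⇒ sig = (2;(2))
  P = {2,7}:  v_{2} + v_{7} = 2·v_{0} + 2·v_{6}  ⇒ sig = (2;(2,2))
  P = {0,1,6}:  v_{0} + v_{1} + v_{6} = 0  ⇒ sig = (3;())
  P = {0,3,6}:  v_{0} + v_{3} + v_{6} = v_{7}  ⇒ sig = (3;(1))
  P = {0,4,6}:  v_{0} + v_{4} + v_{6} = v_{3}  ⇒ sig = (3;(1))
  P = {0,5,6}:  v_{0} + v_{5} + v_{6} = v_{2}  ⇒ sig = (3;(1))

Sorted signature multiset PRS(X):
    (2;())
    (2;())
    (2;(1))
    (2;(1))
    (2;(1))
    (2;(1))
    (2;(1,1))
    (2;(1,1))
    (2;(2))
    (2;(2,2))
    (3;())
    (3;(1))
    (3;(1))
    (3;(1))


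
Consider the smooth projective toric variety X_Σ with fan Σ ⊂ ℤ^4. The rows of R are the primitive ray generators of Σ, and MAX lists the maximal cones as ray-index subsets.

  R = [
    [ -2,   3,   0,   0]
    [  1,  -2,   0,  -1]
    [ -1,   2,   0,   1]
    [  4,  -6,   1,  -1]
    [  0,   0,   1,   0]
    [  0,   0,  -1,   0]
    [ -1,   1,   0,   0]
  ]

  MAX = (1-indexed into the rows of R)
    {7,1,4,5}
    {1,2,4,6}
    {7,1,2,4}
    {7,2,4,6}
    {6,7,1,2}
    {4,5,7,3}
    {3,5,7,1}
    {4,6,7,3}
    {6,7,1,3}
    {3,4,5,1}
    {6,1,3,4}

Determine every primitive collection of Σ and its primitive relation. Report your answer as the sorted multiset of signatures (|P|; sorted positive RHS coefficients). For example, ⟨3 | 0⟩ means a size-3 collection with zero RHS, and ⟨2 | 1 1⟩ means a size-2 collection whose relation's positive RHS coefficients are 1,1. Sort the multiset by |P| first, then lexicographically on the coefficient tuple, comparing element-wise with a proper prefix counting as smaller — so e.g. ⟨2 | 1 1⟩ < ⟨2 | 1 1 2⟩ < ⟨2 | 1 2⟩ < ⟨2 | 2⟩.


|primitive collections| = 5. Relations:

  {2,3}:  v_{2} + v_{3} = 0  →  sig = ⟨2 | 0⟩
  {5,6}:  v_{5} + v_{6} = 0  →  sig = ⟨2 | 0⟩
  {2,5}:  v_{2} + v_{5} = v_{1} + v_{4} + v_{7}  →  sig = ⟨2 | 1 1 1⟩
  {1,3,4,7}:  v_{1} + v_{3} + v_{4} + v_{7} = v_{5}  →  sig = ⟨4 | 1⟩
  {1,4,6,7}:  v_{1} + v_{4} + v_{6} + v_{7} = v_{2}  →  sig = ⟨4 | 1⟩

Hence PRS(X_Σ) =
    |P|=2: 3 collections, coeffs (), (), (1,1,1)
    |P|=4: 2 collections, coeffs (1), (1)


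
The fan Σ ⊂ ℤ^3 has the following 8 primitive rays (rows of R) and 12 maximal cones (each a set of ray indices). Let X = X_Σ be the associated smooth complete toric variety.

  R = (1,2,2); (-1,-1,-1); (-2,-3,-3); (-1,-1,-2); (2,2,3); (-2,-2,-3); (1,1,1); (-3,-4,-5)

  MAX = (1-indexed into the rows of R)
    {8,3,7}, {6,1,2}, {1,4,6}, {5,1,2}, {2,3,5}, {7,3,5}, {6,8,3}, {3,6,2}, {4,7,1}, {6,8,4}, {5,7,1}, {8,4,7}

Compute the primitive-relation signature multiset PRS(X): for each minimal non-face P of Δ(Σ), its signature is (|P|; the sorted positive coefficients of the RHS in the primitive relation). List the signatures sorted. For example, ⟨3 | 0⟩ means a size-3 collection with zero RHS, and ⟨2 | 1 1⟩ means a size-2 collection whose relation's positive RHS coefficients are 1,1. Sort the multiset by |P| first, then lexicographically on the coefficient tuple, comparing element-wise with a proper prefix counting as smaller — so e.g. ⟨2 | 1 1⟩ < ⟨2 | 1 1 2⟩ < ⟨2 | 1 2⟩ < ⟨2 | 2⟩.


10 collections generate NE(X_Σ); each relation:

  {2,7}:  v_{2} + v_{7} = 0  →  sig = ⟨2 | 0⟩
  {5,6}:  v_{5} + v_{6} = 0  →  sig = ⟨2 | 0⟩
  {1,3}:  v_{1} + v_{3} = v_{2}  →  sig = ⟨2 | 1⟩
  {1,8}:  v_{1} + v_{8} = v_{6}  →  sig = ⟨2 | 1⟩
  {2,4}:  v_{2} + v_{4} = v_{6}  →  sig = ⟨2 | 1⟩
  {3,4}:  v_{3} + v_{4} = v_{8}  →  sig = ⟨2 | 1⟩
  {4,5}:  v_{4} + v_{5} = v_{7}  →  sig = ⟨2 | 1⟩
  {6,7}:  v_{6} + v_{7} = v_{4}  →  sig = ⟨2 | 1⟩
  {2,8}:  v_{2} + v_{8} = v_{3} + v_{6}  →  sig = ⟨2 | 1 1⟩
  {5,8}:  v_{5} + v_{8} = v_{3} + v_{7}  →  sig = ⟨2 | 1 1⟩

Sorted signature multiset PRS(X):
    |P|=2: 10 collections, coeffs (), (), (1), (1), (1), (1), (1), (1), (1,1), (1,1)


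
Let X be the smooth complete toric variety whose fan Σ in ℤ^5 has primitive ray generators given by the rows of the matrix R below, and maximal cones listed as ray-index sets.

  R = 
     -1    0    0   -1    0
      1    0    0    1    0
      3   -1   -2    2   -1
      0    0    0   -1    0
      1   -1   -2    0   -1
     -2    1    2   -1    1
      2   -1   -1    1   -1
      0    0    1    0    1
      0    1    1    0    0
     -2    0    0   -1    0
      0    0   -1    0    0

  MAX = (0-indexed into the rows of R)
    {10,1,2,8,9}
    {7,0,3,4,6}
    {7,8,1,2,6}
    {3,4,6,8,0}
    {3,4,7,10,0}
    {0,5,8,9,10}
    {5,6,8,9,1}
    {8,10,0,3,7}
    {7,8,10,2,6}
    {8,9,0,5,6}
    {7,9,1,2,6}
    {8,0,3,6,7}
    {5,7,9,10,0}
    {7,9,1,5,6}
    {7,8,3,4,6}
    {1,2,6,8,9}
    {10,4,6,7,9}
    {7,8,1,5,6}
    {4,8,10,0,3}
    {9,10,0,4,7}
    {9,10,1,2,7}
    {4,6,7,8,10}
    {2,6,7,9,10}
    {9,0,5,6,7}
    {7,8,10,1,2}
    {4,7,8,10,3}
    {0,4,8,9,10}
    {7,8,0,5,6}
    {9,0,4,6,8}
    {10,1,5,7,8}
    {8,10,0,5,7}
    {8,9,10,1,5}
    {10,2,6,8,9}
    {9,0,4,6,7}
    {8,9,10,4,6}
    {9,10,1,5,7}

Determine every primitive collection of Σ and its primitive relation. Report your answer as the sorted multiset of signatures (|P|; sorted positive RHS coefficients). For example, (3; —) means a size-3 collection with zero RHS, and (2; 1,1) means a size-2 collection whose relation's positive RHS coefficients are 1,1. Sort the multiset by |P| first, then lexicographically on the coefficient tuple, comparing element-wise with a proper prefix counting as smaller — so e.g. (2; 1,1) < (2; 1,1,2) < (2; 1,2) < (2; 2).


|primitive collections| = 16. Relations:

  {0,1}:  v_{0} + v_{1} = 0  →  sig = (2; —)
  {2,5}:  v_{2} + v_{5} = v_{1}  →  sig = (2; 1)
  {4,5}:  v_{4} + v_{5} = v_{0}  →  sig = (2; 1)
  {0,2}:  v_{0} + v_{2} = v_{6} + v_{10}  →  sig = (2; 1,1)
  {1,4}:  v_{1} + v_{4} = v_{6} + v_{10}  →  sig = (2; 1,1)
  {1,3}:  v_{1} + v_{3} = v_{4} + v_{7} + v_{8}  →  sig = (2; 1,1,1)
  {2,3}:  v_{2} + v_{3} = v_{4} + v_{6} + v_{7} + v_{8} + v_{10}  →  sig = (2; 1,1,1,1,1)
  {3,5}:  v_{3} + v_{5} = 2·v_{0} + v_{7} + v_{8}  →  sig = (2; 1,1,2)
  {3,9}:  v_{3} + v_{9} = 2·v_{0}  →  sig = (2; 2)
  {2,4}:  v_{2} + v_{4} = 2·v_{6} + 2·v_{10}  →  sig = (2; 2,2)
  {5,6,10}:  v_{5} + v_{6} + v_{10} = 0  →  sig = (3; —)
  {0,6,10}:  v_{0} + v_{6} + v_{10} = v_{4}  →  sig = (3; 1)
  {1,6,10}:  v_{1} + v_{6} + v_{10} = v_{2}  →  sig = (3; 1)
  {7,8,9}:  v_{7} + v_{8} + v_{9} = v_{5}  →  sig = (3; 1)
  {3,6,10}:  v_{3} + v_{6} + v_{10} = 2·v_{4} + v_{7} + v_{8}  →  sig = (3; 1,1,2)
  {0,4,7,8}:  v_{0} + v_{4} + v_{7} + v_{8} = v_{3}  →  sig = (4; 1)

Signatures (|P|; sorted positive RHS coefficients), sorted:
{ (2; —),  (2; 1) ×2,  (2; 1,1) ×2,  (2; 1,1,1),  (2; 1,1,1,1,1),  (2; 1,1,2),  (2; 2),  (2; 2,2),  (3; —),  (3; 1) ×3,  (3; 1,1,2),  (4; 1) }


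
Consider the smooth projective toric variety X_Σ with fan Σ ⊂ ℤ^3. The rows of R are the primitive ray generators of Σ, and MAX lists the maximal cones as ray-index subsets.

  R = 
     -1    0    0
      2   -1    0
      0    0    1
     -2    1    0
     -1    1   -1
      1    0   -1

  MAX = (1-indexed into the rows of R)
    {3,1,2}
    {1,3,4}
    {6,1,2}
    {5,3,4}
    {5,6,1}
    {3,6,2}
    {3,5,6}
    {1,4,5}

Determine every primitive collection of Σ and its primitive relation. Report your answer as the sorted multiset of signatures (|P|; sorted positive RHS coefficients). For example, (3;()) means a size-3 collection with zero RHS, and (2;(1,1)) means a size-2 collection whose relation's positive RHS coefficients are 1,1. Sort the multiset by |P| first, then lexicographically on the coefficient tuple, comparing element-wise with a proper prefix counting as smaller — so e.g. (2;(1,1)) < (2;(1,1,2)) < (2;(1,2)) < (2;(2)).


The 5 primitive collections of Σ (r=6, n=3):

  P={2,4}:  v_{2} + v_{4} = 0  →  sig = (2;())
  P={2,5}:  v_{2} + v_{5} = v_{6}  →  sig = (2;(1))
  P={4,6}:  v_{4} + v_{6} = v_{5}  →  sig = (2;(1))
  P={1,3,6}:  v_{1} + v_{3} + v_{6} = 0  →  sig = (3;())
  P={1,3,5}:  v_{1} + v_{3} + v_{5} = v_{4}  →  sig = (3;(1))

so the primitive-relation signature multiset is
    (2;())
    (2;(1))
    (2;(1))
    (3;())
    (3;(1))


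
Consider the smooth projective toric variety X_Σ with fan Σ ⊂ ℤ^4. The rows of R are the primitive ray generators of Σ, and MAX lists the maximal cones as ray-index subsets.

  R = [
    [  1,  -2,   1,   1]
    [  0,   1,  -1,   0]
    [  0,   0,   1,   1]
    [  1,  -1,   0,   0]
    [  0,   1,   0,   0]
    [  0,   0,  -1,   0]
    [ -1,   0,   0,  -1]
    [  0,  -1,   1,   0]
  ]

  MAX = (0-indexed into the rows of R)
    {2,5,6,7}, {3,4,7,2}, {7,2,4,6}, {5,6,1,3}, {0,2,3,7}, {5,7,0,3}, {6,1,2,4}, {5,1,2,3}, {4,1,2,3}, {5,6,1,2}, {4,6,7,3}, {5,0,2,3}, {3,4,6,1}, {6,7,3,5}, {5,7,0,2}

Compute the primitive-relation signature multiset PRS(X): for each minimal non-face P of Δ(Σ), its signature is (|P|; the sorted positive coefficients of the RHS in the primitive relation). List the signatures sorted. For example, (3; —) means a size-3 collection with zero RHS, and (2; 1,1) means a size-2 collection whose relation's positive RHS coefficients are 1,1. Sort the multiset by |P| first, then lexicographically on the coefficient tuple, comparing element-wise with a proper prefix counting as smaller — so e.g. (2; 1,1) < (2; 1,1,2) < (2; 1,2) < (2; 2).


The 7 primitive collections of Σ (r=8, n=4):

  {1,7}:  v_{1} + v_{7} = 0  ⟹  sig = (2; —)
  {4,5}:  v_{4} + v_{5} = v_{1}  ⟹  sig = (2; 1)
  {0,4}:  v_{0} + v_{4} = v_{2} + v_{3}  ⟹  sig = (2; 1,1)
  {0,1}:  v_{0} + v_{1} = v_{2} + v_{3} + v_{5}  ⟹  sig = (2; 1,1,1)
  {0,6}:  v_{0} + v_{6} = v_{5} + 2·v_{7}  ⟹  sig = (2; 1,2)
  {2,3,6}:  v_{2} + v_{3} + v_{6} = v_{7}  ⟹  sig = (3; 1)
  {2,3,5,7}:  v_{2} + v_{3} + v_{5} + v_{7} = v_{0}  ⟹  sig = (4; 1)

so the primitive-relation signature multiset is
    (2; —)
    (2; 1)
    (2; 1,1)
    (2; 1,1,1)
    (2; 1,2)
    (3; 1)
    (4; 1)


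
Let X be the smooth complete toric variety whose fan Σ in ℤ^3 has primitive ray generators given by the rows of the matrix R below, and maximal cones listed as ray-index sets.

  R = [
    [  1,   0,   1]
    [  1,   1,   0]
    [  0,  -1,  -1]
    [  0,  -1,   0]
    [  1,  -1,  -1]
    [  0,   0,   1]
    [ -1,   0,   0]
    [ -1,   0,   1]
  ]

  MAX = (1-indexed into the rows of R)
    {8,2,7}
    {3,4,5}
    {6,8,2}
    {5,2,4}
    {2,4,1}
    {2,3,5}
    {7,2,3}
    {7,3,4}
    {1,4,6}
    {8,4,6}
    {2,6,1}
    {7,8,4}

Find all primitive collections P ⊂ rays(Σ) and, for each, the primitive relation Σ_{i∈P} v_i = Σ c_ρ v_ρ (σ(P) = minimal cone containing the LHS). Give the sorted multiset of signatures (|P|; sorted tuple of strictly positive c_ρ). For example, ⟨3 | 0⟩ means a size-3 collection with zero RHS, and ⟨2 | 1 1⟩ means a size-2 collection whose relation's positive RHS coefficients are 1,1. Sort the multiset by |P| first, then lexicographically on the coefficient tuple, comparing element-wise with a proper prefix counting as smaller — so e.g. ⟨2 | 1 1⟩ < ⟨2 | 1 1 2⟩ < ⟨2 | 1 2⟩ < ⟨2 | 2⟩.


|primitive collections| = 14. Relations:

  • {1,7}:  v_{1} + v_{7} = v_{6} — sig = ⟨2 | 1⟩
  • {3,6}:  v_{3} + v_{6} = v_{4} — sig = ⟨2 | 1⟩
  • {5,7}:  v_{5} + v_{7} = v_{3} — sig = ⟨2 | 1⟩
  • {5,8}:  v_{5} + v_{8} = v_{4} — sig = ⟨2 | 1⟩
  • {6,7}:  v_{6} + v_{7} = v_{8} — sig = ⟨2 | 1⟩
  • {3,8}:  v_{3} + v_{8} = v_{4} + v_{7} — sig = ⟨2 | 1 1⟩
  • {1,3}:  v_{1} + v_{3} = v_{2} + 2·v_{4} — sig = ⟨2 | 1 2⟩
  • {5,6}:  v_{5} + v_{6} = v_{2} + 2·v_{4} — sig = ⟨2 | 1 2⟩
  • {1,8}:  v_{1} + v_{8} = 2·v_{6} — sig = ⟨2 | 2⟩
  • {1,5}:  v_{1} + v_{5} = 2·v_{2} + 3·v_{4} — sig = ⟨2 | 2 3⟩
  • {2,4,7}:  v_{2} + v_{4} + v_{7} = 0 — sig = ⟨3 | 0⟩
  • {2,3,4}:  v_{2} + v_{3} + v_{4} = v_{5} — sig = ⟨3 | 1⟩
  • {2,4,6}:  v_{2} + v_{4} + v_{6} = v_{1} — sig = ⟨3 | 1⟩
  • {2,4,8}:  v_{2} + v_{4} + v_{8} = v_{6} — sig = ⟨3 | 1⟩

Hence PRS(X_Σ) =
{ ⟨2 | 1⟩ ×5,  ⟨2 | 1 1⟩,  ⟨2 | 1 2⟩ ×2,  ⟨2 | 2⟩,  ⟨2 | 2 3⟩,  ⟨3 | 0⟩,  ⟨3 | 1⟩ ×3 }


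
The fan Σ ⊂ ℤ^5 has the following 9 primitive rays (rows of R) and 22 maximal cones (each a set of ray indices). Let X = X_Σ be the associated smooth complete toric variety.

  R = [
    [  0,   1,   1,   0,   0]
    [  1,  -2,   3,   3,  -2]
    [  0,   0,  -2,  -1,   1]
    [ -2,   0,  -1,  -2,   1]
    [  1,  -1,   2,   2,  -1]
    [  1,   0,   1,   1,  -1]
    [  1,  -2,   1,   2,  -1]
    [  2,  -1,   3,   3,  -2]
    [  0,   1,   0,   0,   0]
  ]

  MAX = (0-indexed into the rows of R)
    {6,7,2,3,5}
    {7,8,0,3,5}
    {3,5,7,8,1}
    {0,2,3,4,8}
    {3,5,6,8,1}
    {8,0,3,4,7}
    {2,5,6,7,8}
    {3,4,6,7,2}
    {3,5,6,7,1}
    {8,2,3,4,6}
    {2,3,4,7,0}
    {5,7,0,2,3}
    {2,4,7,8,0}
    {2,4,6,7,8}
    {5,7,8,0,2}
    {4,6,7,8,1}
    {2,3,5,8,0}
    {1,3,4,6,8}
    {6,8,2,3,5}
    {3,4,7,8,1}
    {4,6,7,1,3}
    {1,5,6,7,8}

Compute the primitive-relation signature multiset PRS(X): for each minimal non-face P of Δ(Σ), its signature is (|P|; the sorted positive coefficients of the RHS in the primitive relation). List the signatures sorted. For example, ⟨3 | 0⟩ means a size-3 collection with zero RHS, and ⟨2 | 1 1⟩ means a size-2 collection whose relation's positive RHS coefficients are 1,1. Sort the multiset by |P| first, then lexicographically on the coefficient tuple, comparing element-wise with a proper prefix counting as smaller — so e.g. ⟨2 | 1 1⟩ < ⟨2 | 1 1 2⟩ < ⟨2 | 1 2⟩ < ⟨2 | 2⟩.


Primitive collections (6):

  P = {0,6}:  v_{0} + v_{6} = v_{4} ; sig = ⟨2 | 1⟩
  P = {1,2}:  v_{1} + v_{2} = v_{6} ; sig = ⟨2 | 1⟩
  P = {4,5}:  v_{4} + v_{5} = v_{7} ; sig = ⟨2 | 1⟩
  P = {0,1}:  v_{0} + v_{1} = v_{3} + v_{4} + v_{7} + v_{8} ; sig = ⟨2 | 1 1 1 1⟩
  P = {2,3,7,8}:  v_{2} + v_{3} + v_{7} + v_{8} = 0 ; sig = ⟨4 | 0⟩
  P = {3,6,7,8}:  v_{3} + v_{6} + v_{7} + v_{8} = v_{1} ; sig = ⟨4 | 1⟩

so the primitive-relation signature multiset is
    ⟨2 | 1⟩
    ⟨2 | 1⟩
    ⟨2 | 1⟩
    ⟨2 | 1 1 1 1⟩
    ⟨4 | 0⟩
    ⟨4 | 1⟩


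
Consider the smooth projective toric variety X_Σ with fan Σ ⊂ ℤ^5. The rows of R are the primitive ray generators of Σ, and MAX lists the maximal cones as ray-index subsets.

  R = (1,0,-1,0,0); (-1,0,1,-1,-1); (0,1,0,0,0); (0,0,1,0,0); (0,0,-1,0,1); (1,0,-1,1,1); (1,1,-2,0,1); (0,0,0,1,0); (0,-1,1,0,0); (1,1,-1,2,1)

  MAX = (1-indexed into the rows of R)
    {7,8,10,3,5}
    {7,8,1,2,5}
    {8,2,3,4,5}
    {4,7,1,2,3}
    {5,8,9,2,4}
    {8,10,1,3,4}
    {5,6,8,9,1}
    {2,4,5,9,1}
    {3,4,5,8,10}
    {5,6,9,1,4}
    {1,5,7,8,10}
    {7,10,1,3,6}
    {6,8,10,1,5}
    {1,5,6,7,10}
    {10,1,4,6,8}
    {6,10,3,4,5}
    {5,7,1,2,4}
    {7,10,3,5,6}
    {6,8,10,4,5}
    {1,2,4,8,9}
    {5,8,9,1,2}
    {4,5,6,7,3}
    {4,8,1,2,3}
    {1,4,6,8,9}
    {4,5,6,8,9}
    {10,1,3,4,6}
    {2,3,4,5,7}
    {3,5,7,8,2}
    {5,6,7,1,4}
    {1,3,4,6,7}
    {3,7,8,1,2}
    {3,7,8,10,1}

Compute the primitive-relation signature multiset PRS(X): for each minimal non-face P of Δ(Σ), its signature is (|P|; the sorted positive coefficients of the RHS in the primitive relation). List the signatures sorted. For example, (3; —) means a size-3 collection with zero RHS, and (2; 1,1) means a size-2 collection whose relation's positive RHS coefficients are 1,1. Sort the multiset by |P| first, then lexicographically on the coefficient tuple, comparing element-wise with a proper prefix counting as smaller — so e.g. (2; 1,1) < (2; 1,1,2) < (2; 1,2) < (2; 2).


Δ(Σ) — 10 vertices, 12 min non-faces:

  P={2,6}:  v_{2} + v_{6} = 0 ; sig = (2; —)
  P={3,9}:  v_{3} + v_{9} = v_{4} ; sig = (2; 1)
  P={2,10}:  v_{2} + v_{10} = v_{3} + v_{8} ; sig = (2; 1,1)
  P={7,9}:  v_{7} + v_{9} = v_{1} + v_{4} + v_{5} ; sig = (2; 1,1,1)
  P={9,10}:  v_{9} + v_{10} = v_{4} + v_{6} + v_{8} ; sig = (2; 1,1,1)
  P={1,3,5}:  v_{1} + v_{3} + v_{5} = v_{7} ; sig = (3; 1)
  P={3,6,8}:  v_{3} + v_{6} + v_{8} = v_{10} ; sig = (3; 1)
  P={4,7,8}:  v_{4} + v_{7} + v_{8} = v_{3} + v_{6} ; sig = (3; 1,1)
  P={6,7,8}:  v_{6} + v_{7} + v_{8} = v_{1} + v_{5} + v_{10} ; sig = (3; 1,1,1)
  P={4,7,10}:  v_{4} + v_{7} + v_{10} = 2·v_{3} + 2·v_{6} ; sig = (3; 2,2)
  P={1,4,5,8}:  v_{1} + v_{4} + v_{5} + v_{8} = v_{6} ; sig = (4; 1)
  P={1,4,5,10}:  v_{1} + v_{4} + v_{5} + v_{10} = v_{3} + 2·v_{6} ; sig = (4; 1,2)

Sorted signature multiset PRS(X):
{ (2; —),  (2; 1),  (2; 1,1),  (2; 1,1,1) ×2,  (3; 1) ×2,  (3; 1,1),  (3; 1,1,1),  (3; 2,2),  (4; 1),  (4; 1,2) }


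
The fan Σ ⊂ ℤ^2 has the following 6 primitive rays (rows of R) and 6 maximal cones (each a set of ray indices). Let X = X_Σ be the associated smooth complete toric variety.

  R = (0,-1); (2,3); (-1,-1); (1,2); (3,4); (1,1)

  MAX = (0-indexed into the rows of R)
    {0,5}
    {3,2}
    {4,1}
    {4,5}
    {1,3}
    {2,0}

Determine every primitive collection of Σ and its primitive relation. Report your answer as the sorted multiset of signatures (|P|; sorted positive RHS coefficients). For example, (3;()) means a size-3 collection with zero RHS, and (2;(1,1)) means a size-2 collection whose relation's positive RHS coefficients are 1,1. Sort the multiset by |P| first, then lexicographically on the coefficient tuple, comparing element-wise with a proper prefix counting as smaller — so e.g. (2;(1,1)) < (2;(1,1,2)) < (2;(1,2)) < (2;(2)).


The 9 primitive collections of Σ (r=6, n=2):

  {2,5}:  v_{2} + v_{5} = 0  →  sig = (2;())
  {0,3}:  v_{0} + v_{3} = v_{5}  →  sig = (2;(1))
  {1,2}:  v_{1} + v_{2} = v_{3}  →  sig = (2;(1))
  {1,5}:  v_{1} + v_{5} = v_{4}  →  sig = (2;(1))
  {2,4}:  v_{2} + v_{4} = v_{1}  →  sig = (2;(1))
  {3,5}:  v_{3} + v_{5} = v_{1}  →  sig = (2;(1))
  {0,1}:  v_{0} + v_{1} = 2·v_{5}  →  sig = (2;(2))
  {3,4}:  v_{3} + v_{4} = 2·v_{1}  →  sig = (2;(2))
  {0,4}:  v_{0} + v_{4} = 3·v_{5}  →  sig = (2;(3))

Sorted signature multiset PRS(X):
    |P|=2: 9 collections, coeffs (), (1), (1), (1), (1), (1), (2), (2), (3)


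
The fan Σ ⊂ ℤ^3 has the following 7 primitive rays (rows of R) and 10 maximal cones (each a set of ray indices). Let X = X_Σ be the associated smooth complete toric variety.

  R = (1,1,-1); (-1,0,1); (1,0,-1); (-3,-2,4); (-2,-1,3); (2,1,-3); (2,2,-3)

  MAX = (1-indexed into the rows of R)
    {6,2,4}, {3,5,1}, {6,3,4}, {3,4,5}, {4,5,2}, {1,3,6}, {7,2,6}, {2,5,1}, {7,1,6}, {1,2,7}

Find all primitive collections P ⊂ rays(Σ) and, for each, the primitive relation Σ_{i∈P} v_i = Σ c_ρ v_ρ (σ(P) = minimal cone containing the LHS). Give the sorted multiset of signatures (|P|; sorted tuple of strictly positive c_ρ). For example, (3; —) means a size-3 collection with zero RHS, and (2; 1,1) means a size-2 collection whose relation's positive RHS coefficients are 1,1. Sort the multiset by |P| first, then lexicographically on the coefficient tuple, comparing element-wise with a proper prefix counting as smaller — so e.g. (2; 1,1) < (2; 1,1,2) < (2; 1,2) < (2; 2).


Minimal non-faces — 7 found among 7 rays, 10 max cones:

  P={2,3}:  v_{2} + v_{3} = 0 — sig = (2; —)
  P={5,6}:  v_{5} + v_{6} = 0 — sig = (2; —)
  P={1,4}:  v_{1} + v_{4} = v_{5} — sig = (2; 1)
  P={4,7}:  v_{4} + v_{7} = v_{2} — sig = (2; 1)
  P={3,7}:  v_{3} + v_{7} = v_{1} + v_{6} — sig = (2; 1,1)
  P={5,7}:  v_{5} + v_{7} = v_{1} + v_{2} — sig = (2; 1,1)
  P={1,2,6}:  v_{1} + v_{2} + v_{6} = v_{7} — sig = (3; 1)

Sorted signature multiset PRS(X):
    (2; —)
    (2; —)
    (2; 1)
    (2; 1)
    (2; 1,1)
    (2; 1,1)
    (3; 1)
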